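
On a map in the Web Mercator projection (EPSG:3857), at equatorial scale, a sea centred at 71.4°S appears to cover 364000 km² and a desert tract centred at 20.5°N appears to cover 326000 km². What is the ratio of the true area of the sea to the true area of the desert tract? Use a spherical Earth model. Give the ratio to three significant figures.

0.129

Since Mercator area scale is 1/cos²φ, the true area equals the apparent area multiplied by cos²φ.
True area of sea: 364000 × cos²(71.4°) = 364000 × 0.1017 = 37030 km².
True area of desert tract: 326000 × cos²(20.5°) = 326000 × 0.8774 = 286000 km².
Ratio = 37030 / 286000 ≈ 0.129.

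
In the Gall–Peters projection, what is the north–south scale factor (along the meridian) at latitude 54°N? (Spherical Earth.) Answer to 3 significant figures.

The Gall–Peters projection is cylindrical equal-area with φ₀ = 45°. Cylindrical equal-area (φ₀ = 45°): h = cos φ / cos 45° along meridians, k = cos 45° / cos φ along parallels; h·k = 1.
h = cos 54° / cos 45° = 0.5878/0.7071 = 0.8313.

0.831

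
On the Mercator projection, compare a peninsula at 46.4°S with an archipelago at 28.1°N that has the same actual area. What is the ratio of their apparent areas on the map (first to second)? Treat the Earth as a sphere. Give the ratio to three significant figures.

1.64

Mercator areal scale is sec²φ.
At 46.4°: sec²(46.4°) = 1/0.6896² = 2.103.
At 28.1°: sec²(28.1°) = 1/0.8821² = 1.285.
Ratio = 2.103/1.285 = cos²(28.1°)/cos²(46.4°) ≈ 1.64.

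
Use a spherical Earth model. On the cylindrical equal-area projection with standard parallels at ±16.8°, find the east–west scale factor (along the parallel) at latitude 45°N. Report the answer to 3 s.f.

1.35

For cylindrical equal-area with standard parallel φ₀, h = cos φ / cos φ₀ and k = cos φ₀ / cos φ, so h·k = 1.
k = cos 16.8° / cos 45° = 0.9573/0.7071 = 1.354.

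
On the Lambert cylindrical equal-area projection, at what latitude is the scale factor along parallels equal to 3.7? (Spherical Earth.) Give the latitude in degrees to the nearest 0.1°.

The Lambert cylindrical equal-area projection is the cylindrical equal-area projection with its standard parallel at the equator (φ₀ = 0). Cylindrical equal-area (φ₀ = 0°): h = cos φ / cos 0° along meridians, k = cos 0° / cos φ along parallels; h·k = 1.
k = cos φ₀ / cos φ = 3.7  ⇒  cos φ = cos 0° / 3.7 = 0.2703.
φ = arccos(0.2703) ≈ 74.3°.

74.3°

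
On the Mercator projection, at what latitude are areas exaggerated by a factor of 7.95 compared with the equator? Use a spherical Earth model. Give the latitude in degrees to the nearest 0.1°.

Mercator areal scale is sec²φ.
sec²φ = 7.95  ⇒  cos²φ = 0.1258  ⇒  cos φ = 0.3547.
φ = arccos(0.3547) ≈ 69.2°.

69.2°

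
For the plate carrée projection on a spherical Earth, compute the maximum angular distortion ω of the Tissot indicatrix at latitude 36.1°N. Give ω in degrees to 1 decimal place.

12.2°

Plate carrée maps x = Rλ, y = Rφ. The meridian scale is h = 1 and the parallel scale is k = 1/cos φ = sec φ.
At 36.1°: h = 1.000, k = 1.238; principal scales a = 1.238, b = 1.000.
sin(ω/2) = (a − b)/(a + b) = 0.2376/2.238 = 0.1062, so ω = 2 arcsin(0.1062) ≈ 12.2°.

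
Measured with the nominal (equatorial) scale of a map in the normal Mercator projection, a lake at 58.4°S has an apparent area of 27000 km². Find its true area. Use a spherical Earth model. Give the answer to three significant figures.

For Mercator, h = k = sec φ (a conformal cylindrical projection has a single point scale, 1/cos φ).
Areal scale = k² = sec²φ = 1/cos²(58.4°) = 1/0.5240² = 3.642.
True area = apparent / (areal scale) = 27000 / 3.642 ≈ 7410 km².

7410 km²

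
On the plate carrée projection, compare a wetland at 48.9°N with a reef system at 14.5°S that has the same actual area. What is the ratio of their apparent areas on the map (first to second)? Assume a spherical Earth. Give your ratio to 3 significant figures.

1.47

Plate carrée maps x = Rλ, y = Rφ. The meridian scale is h = 1 and the parallel scale is k = 1/cos φ = sec φ.
Areal scale at 48.9°: h·k = 1.000 × 1.521 = 1.521.
Areal scale at 14.5°: h·k = 1.000 × 1.033 = 1.033.
Ratio = 1.521/1.033 ≈ 1.47.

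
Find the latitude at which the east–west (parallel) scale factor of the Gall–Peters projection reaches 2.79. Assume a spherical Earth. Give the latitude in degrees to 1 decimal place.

75.3°

The Gall–Peters projection is cylindrical equal-area with φ₀ = 45°. A cylindrical equal-area projection with standard parallel φ₀ has meridian scale h = cos φ / cos φ₀ and parallel scale k = cos φ₀ / cos φ (so areas are preserved, h·k = 1).
k = cos φ₀ / cos φ = 2.79  ⇒  cos φ = cos 45° / 2.79 = 0.2534.
φ = arccos(0.2534) ≈ 75.3°.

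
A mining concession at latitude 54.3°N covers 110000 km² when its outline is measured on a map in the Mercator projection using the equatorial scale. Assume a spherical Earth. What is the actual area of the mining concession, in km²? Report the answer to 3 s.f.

37500 km²

Mercator is conformal, so the point scale is isotropic: h = k = sec φ = 1/cos φ.
Areal scale = k² = sec²φ = 1/cos²(54.3°) = 1/0.5835² = 2.937.
True area = apparent / (areal scale) = 110000 / 2.937 ≈ 37500 km².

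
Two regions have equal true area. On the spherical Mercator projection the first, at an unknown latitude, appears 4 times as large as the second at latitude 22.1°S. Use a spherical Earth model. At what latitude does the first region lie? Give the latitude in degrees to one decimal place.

Mercator areal scale is sec²φ, so apparent-area ratio = sec²φ₁ / sec²φ₂ = cos²φ₂ / cos²φ₁.
cos²φ₂ / cos²φ₁ = 4  ⇒  cos φ₁ = cos 22.1° / √4 = 0.9265/2.000 = 0.4633.
φ₁ = arccos(0.4633) ≈ 62.4°.

62.4°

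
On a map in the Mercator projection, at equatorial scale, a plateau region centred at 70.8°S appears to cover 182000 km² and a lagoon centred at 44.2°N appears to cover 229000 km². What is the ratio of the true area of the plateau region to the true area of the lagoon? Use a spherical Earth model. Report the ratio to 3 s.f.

0.167

On Mercator the areal scale is sec²φ, so true area = apparent × cos²φ.
True area of plateau region: 182000 × cos²(70.8°) = 182000 × 0.1082 = 19680 km².
True area of lagoon: 229000 × cos²(44.2°) = 229000 × 0.5140 = 117700 km².
Ratio = 19680 / 117700 ≈ 0.167.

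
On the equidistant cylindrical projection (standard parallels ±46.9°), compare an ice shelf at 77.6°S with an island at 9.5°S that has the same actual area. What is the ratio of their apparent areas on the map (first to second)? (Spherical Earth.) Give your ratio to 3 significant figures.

With standard parallel φ₀ = 46.9°, the equirectangular projection gives x = Rλ cos φ₀, y = Rφ, so h = 1 and k = cos 46.9° / cos φ.
Areal scale at 77.6°: h·k = 1.000 × 3.182 = 3.182.
Areal scale at 9.5°: h·k = 1.000 × 0.6928 = 0.6928.
Ratio = 3.182/0.6928 ≈ 4.59.

4.59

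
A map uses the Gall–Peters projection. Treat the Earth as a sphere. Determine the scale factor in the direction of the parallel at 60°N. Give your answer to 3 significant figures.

The Gall–Peters projection is cylindrical equal-area with φ₀ = 45°. Cylindrical equal-area (φ₀ = 45°): h = cos φ / cos 45° along meridians, k = cos 45° / cos φ along parallels; h·k = 1.
k = cos 45° / cos 60° = 0.7071/0.5000 = 1.414.

1.41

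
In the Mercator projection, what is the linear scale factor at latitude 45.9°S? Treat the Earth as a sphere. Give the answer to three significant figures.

For Mercator, h = k = sec φ (a conformal cylindrical projection has a single point scale, 1/cos φ).
k = 1/cos 45.9° = 1/0.6959 = 1.437.

1.44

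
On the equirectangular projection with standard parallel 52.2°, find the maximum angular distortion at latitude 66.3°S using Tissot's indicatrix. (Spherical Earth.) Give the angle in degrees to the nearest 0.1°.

24.0°

In the equirectangular projection with standard parallel φ₀ = 52.2° (x = Rλ cos φ₀, y = Rφ), meridians are true-scale (h = 1) and the parallel scale is k = cos φ₀ / cos φ.
At 66.3°: h = 1.000, k = 1.525; principal scales a = 1.525, b = 1.000.
sin(ω/2) = (a − b)/(a + b) = 0.5248/2.525 = 0.2079, so ω = 2 arcsin(0.2079) ≈ 24.0°.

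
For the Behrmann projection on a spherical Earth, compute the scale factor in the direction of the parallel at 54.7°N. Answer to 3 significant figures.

1.50

The Behrmann projection is cylindrical equal-area with φ₀ = 30°. A cylindrical equal-area projection with standard parallel φ₀ has meridian scale h = cos φ / cos φ₀ and parallel scale k = cos φ₀ / cos φ (so areas are preserved, h·k = 1).
k = cos 30° / cos 54.7° = 0.8660/0.5779 = 1.499.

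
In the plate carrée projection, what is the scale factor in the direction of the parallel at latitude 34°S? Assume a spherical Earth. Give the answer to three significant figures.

Plate carrée maps x = Rλ, y = Rφ. The meridian scale is h = 1 and the parallel scale is k = 1/cos φ = sec φ.
k = 1/cos 34° = 1/0.8290 = 1.206.

1.21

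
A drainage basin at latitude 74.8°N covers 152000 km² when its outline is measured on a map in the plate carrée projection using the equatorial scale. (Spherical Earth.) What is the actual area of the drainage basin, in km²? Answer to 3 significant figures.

Plate carrée maps x = Rλ, y = Rφ. The meridian scale is h = 1 and the parallel scale is k = 1/cos φ = sec φ.
Areal scale = h·k = 1 × sec φ; at 74.8°, h = 1.000, k = 3.814, so h·k = 3.814.
True area = apparent / (areal scale) = 152000 / 3.814 ≈ 39900 km².

39900 km²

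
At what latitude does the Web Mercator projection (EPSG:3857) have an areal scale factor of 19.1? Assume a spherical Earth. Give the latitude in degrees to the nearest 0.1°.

76.8°

Mercator areal scale is sec²φ.
sec²φ = 19.1  ⇒  cos²φ = 0.05236  ⇒  cos φ = 0.2288.
φ = arccos(0.2288) ≈ 76.8°.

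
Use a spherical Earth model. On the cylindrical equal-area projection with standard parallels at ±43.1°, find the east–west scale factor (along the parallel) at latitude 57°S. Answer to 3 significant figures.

Cylindrical equal-area (φ₀ = 43.1°): h = cos φ / cos 43.1° along meridians, k = cos 43.1° / cos φ along parallels; h·k = 1.
k = cos 43.1° / cos 57° = 0.7302/0.5446 = 1.341.

1.34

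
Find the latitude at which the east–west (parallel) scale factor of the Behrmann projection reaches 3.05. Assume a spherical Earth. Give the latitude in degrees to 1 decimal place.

Behrmann is a cylindrical equal-area projection with standard parallels at ±30°. Cylindrical equal-area (φ₀ = 30°): h = cos φ / cos 30° along meridians, k = cos 30° / cos φ along parallels; h·k = 1.
k = cos φ₀ / cos φ = 3.05  ⇒  cos φ = cos 30° / 3.05 = 0.2839.
φ = arccos(0.2839) ≈ 73.5°.

73.5°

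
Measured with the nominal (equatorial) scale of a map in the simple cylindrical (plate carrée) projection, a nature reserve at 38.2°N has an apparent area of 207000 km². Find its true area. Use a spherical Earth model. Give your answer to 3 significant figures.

163000 km²

For the equirectangular projection with φ₀ = 0 (plate carrée), h = 1 along meridians and k = sec φ along parallels.
Areal scale = h·k = 1 × sec φ; at 38.2°, h = 1.000, k = 1.272, so h·k = 1.272.
True area = apparent / (areal scale) = 207000 / 1.272 ≈ 163000 km².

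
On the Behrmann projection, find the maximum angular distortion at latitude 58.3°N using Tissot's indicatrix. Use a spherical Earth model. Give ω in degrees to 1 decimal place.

55.0°

The Behrmann projection is cylindrical equal-area with φ₀ = 30°. For cylindrical equal-area with standard parallel φ₀, h = cos φ / cos φ₀ and k = cos φ₀ / cos φ, so h·k = 1.
At 58.3°: h = 0.6068, k = 1.648; principal scales a = 1.648, b = 0.6068.
sin(ω/2) = (a − b)/(a + b) = 1.041/2.255 = 0.4618, so ω = 2 arcsin(0.4618) ≈ 55.0°.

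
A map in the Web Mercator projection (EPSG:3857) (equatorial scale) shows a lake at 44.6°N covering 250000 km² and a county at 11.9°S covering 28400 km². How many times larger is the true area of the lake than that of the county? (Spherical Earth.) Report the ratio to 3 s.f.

Since Mercator area scale is 1/cos²φ, the true area equals the apparent area multiplied by cos²φ.
True area of lake: 250000 × cos²(44.6°) = 250000 × 0.5070 = 126700 km².
True area of county: 28400 × cos²(11.9°) = 28400 × 0.9575 = 27190 km².
Ratio = 126700 / 27190 ≈ 4.66.

4.66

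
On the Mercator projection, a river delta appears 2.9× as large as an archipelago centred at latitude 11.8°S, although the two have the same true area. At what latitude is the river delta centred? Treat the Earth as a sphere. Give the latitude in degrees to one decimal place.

54.9°

Mercator areal scale is sec²φ, so apparent-area ratio = sec²φ₁ / sec²φ₂ = cos²φ₂ / cos²φ₁.
cos²φ₂ / cos²φ₁ = 2.9  ⇒  cos φ₁ = cos 11.8° / √2.9 = 0.9789/1.703 = 0.5748.
φ₁ = arccos(0.5748) ≈ 54.9°.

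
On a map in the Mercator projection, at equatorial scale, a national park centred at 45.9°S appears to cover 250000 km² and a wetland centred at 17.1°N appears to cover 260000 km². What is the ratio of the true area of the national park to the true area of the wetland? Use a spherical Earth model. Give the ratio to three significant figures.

0.510

On Mercator the areal scale is sec²φ, so true area = apparent × cos²φ.
True area of national park: 250000 × cos²(45.9°) = 250000 × 0.4843 = 121100 km².
True area of wetland: 260000 × cos²(17.1°) = 260000 × 0.9135 = 237500 km².
Ratio = 121100 / 237500 ≈ 0.510.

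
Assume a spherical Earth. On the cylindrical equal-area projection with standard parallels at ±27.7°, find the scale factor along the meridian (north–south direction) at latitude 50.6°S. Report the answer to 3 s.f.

A cylindrical equal-area projection with standard parallel φ₀ has meridian scale h = cos φ / cos φ₀ and parallel scale k = cos φ₀ / cos φ (so areas are preserved, h·k = 1).
h = cos 50.6° / cos 27.7° = 0.6347/0.8854 = 0.7169.

0.717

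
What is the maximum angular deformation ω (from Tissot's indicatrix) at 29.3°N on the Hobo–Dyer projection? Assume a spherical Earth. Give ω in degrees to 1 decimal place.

The Hobo–Dyer projection is cylindrical equal-area with φ₀ = 37.5°. For cylindrical equal-area with standard parallel φ₀, h = cos φ / cos φ₀ and k = cos φ₀ / cos φ, so h·k = 1.
At 29.3°: h = 1.099, k = 0.9097; principal scales a = 1.099, b = 0.9097.
sin(ω/2) = (a − b)/(a + b) = 0.1895/2.009 = 0.09432, so ω = 2 arcsin(0.09432) ≈ 10.8°.

10.8°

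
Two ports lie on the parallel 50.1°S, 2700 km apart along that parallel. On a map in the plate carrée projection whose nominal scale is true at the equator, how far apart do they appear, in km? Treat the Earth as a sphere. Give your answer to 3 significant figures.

4210 km

In the plate carrée (x = Rλ, y = Rφ), meridians are true-scale (h = 1) and parallels are stretched by k = sec φ.
Along the parallel, k = sec 50.1° = 1/0.6414 = 1.559.
Map distance = 2700 × 1.559 ≈ 4210 km.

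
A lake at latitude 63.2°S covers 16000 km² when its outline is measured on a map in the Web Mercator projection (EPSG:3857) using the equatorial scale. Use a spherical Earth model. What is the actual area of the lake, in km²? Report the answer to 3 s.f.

The Mercator projection is conformal; its linear scale factor is the same in every direction and equals sec φ = 1/cos φ.
Areal scale = k² = sec²φ = 1/cos²(63.2°) = 1/0.4509² = 4.919.
True area = apparent / (areal scale) = 16000 / 4.919 ≈ 3250 km².

3250 km²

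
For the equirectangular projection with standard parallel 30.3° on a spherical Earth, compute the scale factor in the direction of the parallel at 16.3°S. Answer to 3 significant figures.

0.900

In the equirectangular projection with standard parallel φ₀ = 30.3° (x = Rλ cos φ₀, y = Rφ), meridians are true-scale (h = 1) and the parallel scale is k = cos φ₀ / cos φ.
k = cos 30.3° / cos 16.3° = 0.8634/0.9598 = 0.8996.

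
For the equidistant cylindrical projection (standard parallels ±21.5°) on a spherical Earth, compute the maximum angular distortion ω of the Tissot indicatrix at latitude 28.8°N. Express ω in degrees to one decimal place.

The equidistant cylindrical projection with φ₀ = 21.5° has h = 1 (meridians true) and k = cos φ₀ / cos φ along parallels.
At 28.8°: h = 1.000, k = 1.062; principal scales a = 1.062, b = 1.000.
sin(ω/2) = (a − b)/(a + b) = 0.06175/2.062 = 0.02995, so ω = 2 arcsin(0.02995) ≈ 3.4°.

3.4°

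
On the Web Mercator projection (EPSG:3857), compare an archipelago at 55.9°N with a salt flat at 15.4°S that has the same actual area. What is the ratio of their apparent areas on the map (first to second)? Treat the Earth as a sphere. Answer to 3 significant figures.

Mercator areal scale is sec²φ.
At 55.9°: sec²(55.9°) = 1/0.5606² = 3.182.
At 15.4°: sec²(15.4°) = 1/0.9641² = 1.076.
Ratio = 3.182/1.076 = cos²(15.4°)/cos²(55.9°) ≈ 2.96.

2.96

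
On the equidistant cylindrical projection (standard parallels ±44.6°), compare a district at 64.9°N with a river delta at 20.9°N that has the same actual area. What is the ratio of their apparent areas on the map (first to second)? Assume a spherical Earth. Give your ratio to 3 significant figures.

The equidistant cylindrical projection with φ₀ = 44.6° has h = 1 (meridians true) and k = cos φ₀ / cos φ along parallels.
Areal scale at 64.9°: h·k = 1.000 × 1.679 = 1.679.
Areal scale at 20.9°: h·k = 1.000 × 0.7622 = 0.7622.
Ratio = 1.679/0.7622 ≈ 2.20.

2.20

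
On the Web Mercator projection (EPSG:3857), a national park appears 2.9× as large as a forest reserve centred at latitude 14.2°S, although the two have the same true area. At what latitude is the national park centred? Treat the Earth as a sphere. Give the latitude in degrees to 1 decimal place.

55.3°

Mercator areal scale is sec²φ, so apparent-area ratio = sec²φ₁ / sec²φ₂ = cos²φ₂ / cos²φ₁.
cos²φ₂ / cos²φ₁ = 2.9  ⇒  cos φ₁ = cos 14.2° / √2.9 = 0.9694/1.703 = 0.5693.
φ₁ = arccos(0.5693) ≈ 55.3°.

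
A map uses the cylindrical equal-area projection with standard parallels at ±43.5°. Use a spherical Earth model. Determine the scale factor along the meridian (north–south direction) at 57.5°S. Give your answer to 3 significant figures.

0.741

Cylindrical equal-area (φ₀ = 43.5°): h = cos φ / cos 43.5° along meridians, k = cos 43.5° / cos φ along parallels; h·k = 1.
h = cos 57.5° / cos 43.5° = 0.5373/0.7254 = 0.7407.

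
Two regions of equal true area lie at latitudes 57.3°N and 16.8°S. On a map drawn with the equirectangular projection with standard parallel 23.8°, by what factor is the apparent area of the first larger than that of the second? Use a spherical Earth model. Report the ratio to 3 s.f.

The equidistant cylindrical projection with φ₀ = 23.8° has h = 1 (meridians true) and k = cos φ₀ / cos φ along parallels.
Areal scale at 57.3°: h·k = 1.000 × 1.694 = 1.694.
Areal scale at 16.8°: h·k = 1.000 × 0.9558 = 0.9558.
Ratio = 1.694/0.9558 ≈ 1.77.

1.77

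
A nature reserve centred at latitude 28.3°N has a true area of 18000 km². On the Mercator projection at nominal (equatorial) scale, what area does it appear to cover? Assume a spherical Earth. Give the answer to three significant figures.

Mercator is conformal, so the point scale is isotropic: h = k = sec φ = 1/cos φ.
Areal scale = k² = sec²φ = 1/cos²(28.3°) = 1/0.8805² = 1.290.
Apparent area = 18000 × 1.290 ≈ 23200 km².

23200 km²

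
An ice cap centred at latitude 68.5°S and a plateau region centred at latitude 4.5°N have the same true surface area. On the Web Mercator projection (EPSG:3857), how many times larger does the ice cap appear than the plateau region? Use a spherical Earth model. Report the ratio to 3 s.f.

7.40

On Mercator, area is exaggerated by sec²φ = 1/cos²φ.
At 68.5°: sec²(68.5°) = 1/0.3665² = 7.445.
At 4.5°: sec²(4.5°) = 1/0.9969² = 1.006.
Ratio = 7.445/1.006 = cos²(4.5°)/cos²(68.5°) ≈ 7.40.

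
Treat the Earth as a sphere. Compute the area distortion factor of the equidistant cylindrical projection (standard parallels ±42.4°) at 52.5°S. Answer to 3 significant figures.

1.21

In the equirectangular projection with standard parallel φ₀ = 42.4° (x = Rλ cos φ₀, y = Rφ), meridians are true-scale (h = 1) and the parallel scale is k = cos φ₀ / cos φ.
Areal scale = h·k = 1 × cos φ₀ / cos φ; at 52.5°, h = 1.000, k = 1.213, so h·k = 1.213.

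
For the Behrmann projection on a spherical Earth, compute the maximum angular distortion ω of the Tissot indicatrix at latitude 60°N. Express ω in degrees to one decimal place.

The Behrmann projection is cylindrical equal-area with φ₀ = 30°. Cylindrical equal-area (φ₀ = 30°): h = cos φ / cos 30° along meridians, k = cos 30° / cos φ along parallels; h·k = 1.
At 60°: h = 0.5774, k = 1.732; principal scales a = 1.732, b = 0.5774.
sin(ω/2) = (a − b)/(a + b) = 1.155/2.309 = 0.5000, so ω = 2 arcsin(0.5000) ≈ 60.0°.

60.0°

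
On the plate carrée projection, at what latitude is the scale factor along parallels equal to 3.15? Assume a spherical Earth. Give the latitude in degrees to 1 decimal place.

Plate carrée: h = 1, k = sec φ along parallels.
sec φ = 3.15  ⇒  cos φ = 0.3175  ⇒  φ ≈ 71.5°.

71.5°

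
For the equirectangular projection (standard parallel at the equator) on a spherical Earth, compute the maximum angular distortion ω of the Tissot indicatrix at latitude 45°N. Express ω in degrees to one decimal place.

19.8°

Plate carrée maps x = Rλ, y = Rφ. The meridian scale is h = 1 and the parallel scale is k = 1/cos φ = sec φ.
At 45°: h = 1.000, k = 1.414; principal scales a = 1.414, b = 1.000.
sin(ω/2) = (a − b)/(a + b) = 0.4142/2.414 = 0.1716, so ω = 2 arcsin(0.1716) ≈ 19.8°.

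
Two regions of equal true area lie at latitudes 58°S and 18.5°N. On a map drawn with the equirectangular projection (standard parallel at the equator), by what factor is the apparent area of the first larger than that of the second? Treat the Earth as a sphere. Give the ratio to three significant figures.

1.79

For the equirectangular projection with φ₀ = 0 (plate carrée), h = 1 along meridians and k = sec φ along parallels.
Areal scale at 58°: h·k = 1.000 × 1.887 = 1.887.
Areal scale at 18.5°: h·k = 1.000 × 1.054 = 1.054.
Ratio = 1.887/1.054 ≈ 1.79.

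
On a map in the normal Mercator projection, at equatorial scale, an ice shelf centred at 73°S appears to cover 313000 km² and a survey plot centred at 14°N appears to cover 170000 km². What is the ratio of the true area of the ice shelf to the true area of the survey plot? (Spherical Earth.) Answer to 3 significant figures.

On Mercator the areal scale is sec²φ, so true area = apparent × cos²φ.
True area of ice shelf: 313000 × cos²(73°) = 313000 × 0.08548 = 26760 km².
True area of survey plot: 170000 × cos²(14°) = 170000 × 0.9415 = 160100 km².
Ratio = 26760 / 160100 ≈ 0.167.

0.167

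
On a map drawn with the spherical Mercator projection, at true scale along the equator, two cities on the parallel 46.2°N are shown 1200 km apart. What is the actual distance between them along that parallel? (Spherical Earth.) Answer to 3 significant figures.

Mercator is conformal, so the point scale is isotropic: h = k = sec φ = 1/cos φ.
Along the parallel at 46.2°, map distances are exaggerated by k = sec 46.2° = 1.445.
True distance = 1200 / 1.445 = 1200 × cos 46.2° ≈ 831 km.

831 km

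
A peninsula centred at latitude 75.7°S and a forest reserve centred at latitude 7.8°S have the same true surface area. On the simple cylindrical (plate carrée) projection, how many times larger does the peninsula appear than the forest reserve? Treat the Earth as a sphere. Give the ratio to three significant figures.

4.01

In the plate carrée (x = Rλ, y = Rφ), meridians are true-scale (h = 1) and parallels are stretched by k = sec φ.
Areal scale at 75.7°: h·k = 1.000 × 4.049 = 4.049.
Areal scale at 7.8°: h·k = 1.000 × 1.009 = 1.009.
Ratio = 4.049/1.009 ≈ 4.01.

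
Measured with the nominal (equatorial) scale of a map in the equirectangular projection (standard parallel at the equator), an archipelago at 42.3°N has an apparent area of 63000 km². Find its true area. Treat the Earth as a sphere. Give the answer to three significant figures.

For the equirectangular projection with φ₀ = 0 (plate carrée), h = 1 along meridians and k = sec φ along parallels.
Areal scale = h·k = 1 × sec φ; at 42.3°, h = 1.000, k = 1.352, so h·k = 1.352.
True area = apparent / (areal scale) = 63000 / 1.352 ≈ 46600 km².

46600 km²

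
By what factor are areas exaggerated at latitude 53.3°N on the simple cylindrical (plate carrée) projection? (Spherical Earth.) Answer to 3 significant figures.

1.67

For the equirectangular projection with φ₀ = 0 (plate carrée), h = 1 along meridians and k = sec φ along parallels.
Areal scale = h·k = 1 × sec φ; at 53.3°, h = 1.000, k = 1.673, so h·k = 1.673.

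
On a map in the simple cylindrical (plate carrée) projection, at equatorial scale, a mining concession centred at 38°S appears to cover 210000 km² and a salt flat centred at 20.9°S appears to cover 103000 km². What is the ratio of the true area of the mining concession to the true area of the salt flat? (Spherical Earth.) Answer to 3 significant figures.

1.72

On the plate carrée, areal scale = h·k = 1 × sec φ, so true area = apparent × cos φ.
True area of mining concession: 210000 × cos(38°) = 210000 × 0.7880 = 165500 km².
True area of salt flat: 103000 × cos(20.9°) = 103000 × 0.9342 = 96220 km².
Ratio = 165500 / 96220 ≈ 1.72.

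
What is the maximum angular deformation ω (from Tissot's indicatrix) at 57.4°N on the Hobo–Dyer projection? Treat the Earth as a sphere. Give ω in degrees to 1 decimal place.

43.3°

The Hobo–Dyer projection is cylindrical equal-area with φ₀ = 37.5°. Cylindrical equal-area (φ₀ = 37.5°): h = cos φ / cos 37.5° along meridians, k = cos 37.5° / cos φ along parallels; h·k = 1.
At 57.4°: h = 0.6791, k = 1.473; principal scales a = 1.473, b = 0.6791.
sin(ω/2) = (a − b)/(a + b) = 0.7934/2.152 = 0.3688, so ω = 2 arcsin(0.3688) ≈ 43.3°.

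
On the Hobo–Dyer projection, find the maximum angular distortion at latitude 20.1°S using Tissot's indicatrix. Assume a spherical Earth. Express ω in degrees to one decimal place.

19.2°

Hobo–Dyer is a cylindrical equal-area projection with standard parallels at ±37.5°. Cylindrical equal-area (φ₀ = 37.5°): h = cos φ / cos 37.5° along meridians, k = cos 37.5° / cos φ along parallels; h·k = 1.
At 20.1°: h = 1.184, k = 0.8448; principal scales a = 1.184, b = 0.8448.
sin(ω/2) = (a − b)/(a + b) = 0.3389/2.029 = 0.1671, so ω = 2 arcsin(0.1671) ≈ 19.2°.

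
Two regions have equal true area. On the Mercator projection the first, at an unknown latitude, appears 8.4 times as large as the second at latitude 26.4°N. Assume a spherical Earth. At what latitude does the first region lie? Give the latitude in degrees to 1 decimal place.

Mercator areal scale is sec²φ, so apparent-area ratio = sec²φ₁ / sec²φ₂ = cos²φ₂ / cos²φ₁.
cos²φ₂ / cos²φ₁ = 8.4  ⇒  cos φ₁ = cos 26.4° / √8.4 = 0.8957/2.898 = 0.3090.
φ₁ = arccos(0.3090) ≈ 72.0°.

72.0°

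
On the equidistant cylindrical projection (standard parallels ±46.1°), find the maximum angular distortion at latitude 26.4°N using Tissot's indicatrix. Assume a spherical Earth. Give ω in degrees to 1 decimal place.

14.6°

In the equirectangular projection with standard parallel φ₀ = 46.1° (x = Rλ cos φ₀, y = Rφ), meridians are true-scale (h = 1) and the parallel scale is k = cos φ₀ / cos φ.
At 26.4°: h = 1.000, k = 0.7741; principal scales a = 1.000, b = 0.7741.
sin(ω/2) = (a − b)/(a + b) = 0.2259/1.774 = 0.1273, so ω = 2 arcsin(0.1273) ≈ 14.6°.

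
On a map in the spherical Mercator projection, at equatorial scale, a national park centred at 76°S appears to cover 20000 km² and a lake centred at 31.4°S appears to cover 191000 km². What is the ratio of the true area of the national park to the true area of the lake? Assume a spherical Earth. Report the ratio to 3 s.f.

0.00841

Since Mercator area scale is 1/cos²φ, the true area equals the apparent area multiplied by cos²φ.
True area of national park: 20000 × cos²(76°) = 20000 × 0.05853 = 1171 km².
True area of lake: 191000 × cos²(31.4°) = 191000 × 0.7285 = 139200 km².
Ratio = 1171 / 139200 ≈ 0.00841.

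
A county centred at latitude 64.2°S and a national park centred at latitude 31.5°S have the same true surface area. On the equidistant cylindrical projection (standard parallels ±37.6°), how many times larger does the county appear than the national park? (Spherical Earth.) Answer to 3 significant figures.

1.96

The equidistant cylindrical projection with φ₀ = 37.6° has h = 1 (meridians true) and k = cos φ₀ / cos φ along parallels.
Areal scale at 64.2°: h·k = 1.000 × 1.820 = 1.820.
Areal scale at 31.5°: h·k = 1.000 × 0.9292 = 0.9292.
Ratio = 1.820/0.9292 ≈ 1.96.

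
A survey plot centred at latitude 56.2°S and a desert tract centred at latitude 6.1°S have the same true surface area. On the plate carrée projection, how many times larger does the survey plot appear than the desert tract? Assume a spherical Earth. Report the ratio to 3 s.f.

For the equirectangular projection with φ₀ = 0 (plate carrée), h = 1 along meridians and k = sec φ along parallels.
Areal scale at 56.2°: h·k = 1.000 × 1.798 = 1.798.
Areal scale at 6.1°: h·k = 1.000 × 1.006 = 1.006.
Ratio = 1.798/1.006 ≈ 1.79.

1.79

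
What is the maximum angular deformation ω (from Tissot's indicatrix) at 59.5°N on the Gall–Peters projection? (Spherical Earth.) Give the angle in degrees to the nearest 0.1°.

Gall–Peters is a cylindrical equal-area projection with standard parallels at ±45°. A cylindrical equal-area projection with standard parallel φ₀ has meridian scale h = cos φ / cos φ₀ and parallel scale k = cos φ₀ / cos φ (so areas are preserved, h·k = 1).
At 59.5°: h = 0.7178, k = 1.393; principal scales a = 1.393, b = 0.7178.
sin(ω/2) = (a − b)/(a + b) = 0.6754/2.111 = 0.3200, so ω = 2 arcsin(0.3200) ≈ 37.3°.

37.3°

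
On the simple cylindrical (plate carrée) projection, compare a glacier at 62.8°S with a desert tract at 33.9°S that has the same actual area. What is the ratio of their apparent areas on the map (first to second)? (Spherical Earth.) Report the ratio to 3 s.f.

Plate carrée maps x = Rλ, y = Rφ. The meridian scale is h = 1 and the parallel scale is k = 1/cos φ = sec φ.
Areal scale at 62.8°: h·k = 1.000 × 2.188 = 2.188.
Areal scale at 33.9°: h·k = 1.000 × 1.205 = 1.205.
Ratio = 2.188/1.205 ≈ 1.82.

1.82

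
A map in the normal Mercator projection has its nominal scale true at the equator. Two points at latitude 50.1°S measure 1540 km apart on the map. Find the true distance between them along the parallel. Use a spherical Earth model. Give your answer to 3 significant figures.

The Mercator projection is conformal; its linear scale factor is the same in every direction and equals sec φ = 1/cos φ.
Along the parallel at 50.1°, map distances are exaggerated by k = sec 50.1° = 1.559.
True distance = 1540 / 1.559 = 1540 × cos 50.1° ≈ 988 km.

988 km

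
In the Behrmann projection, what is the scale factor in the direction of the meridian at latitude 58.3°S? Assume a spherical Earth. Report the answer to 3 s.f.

The Behrmann projection is cylindrical equal-area with φ₀ = 30°. For cylindrical equal-area with standard parallel φ₀, h = cos φ / cos φ₀ and k = cos φ₀ / cos φ, so h·k = 1.
h = cos 58.3° / cos 30° = 0.5255/0.8660 = 0.6068.

0.607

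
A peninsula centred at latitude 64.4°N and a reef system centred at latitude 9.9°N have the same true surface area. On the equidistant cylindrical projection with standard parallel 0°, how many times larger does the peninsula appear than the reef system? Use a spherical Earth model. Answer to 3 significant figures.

For the equirectangular projection with φ₀ = 0 (plate carrée), h = 1 along meridians and k = sec φ along parallels.
Areal scale at 64.4°: h·k = 1.000 × 2.314 = 2.314.
Areal scale at 9.9°: h·k = 1.000 × 1.015 = 1.015.
Ratio = 2.314/1.015 ≈ 2.28.

2.28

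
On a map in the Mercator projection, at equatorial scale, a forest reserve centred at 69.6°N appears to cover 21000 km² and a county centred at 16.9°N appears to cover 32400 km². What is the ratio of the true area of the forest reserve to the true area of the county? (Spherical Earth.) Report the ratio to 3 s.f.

0.0860

Since Mercator area scale is 1/cos²φ, the true area equals the apparent area multiplied by cos²φ.
True area of forest reserve: 21000 × cos²(69.6°) = 21000 × 0.1215 = 2552 km².
True area of county: 32400 × cos²(16.9°) = 32400 × 0.9155 = 29660 km².
Ratio = 2552 / 29660 ≈ 0.0860.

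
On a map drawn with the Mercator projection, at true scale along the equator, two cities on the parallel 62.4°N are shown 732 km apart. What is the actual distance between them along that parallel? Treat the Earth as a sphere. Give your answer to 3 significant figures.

339 km

Mercator is conformal, so the point scale is isotropic: h = k = sec φ = 1/cos φ.
Along the parallel at 62.4°, map distances are exaggerated by k = sec 62.4° = 2.158.
True distance = 732 / 2.158 = 732 × cos 62.4° ≈ 339 km.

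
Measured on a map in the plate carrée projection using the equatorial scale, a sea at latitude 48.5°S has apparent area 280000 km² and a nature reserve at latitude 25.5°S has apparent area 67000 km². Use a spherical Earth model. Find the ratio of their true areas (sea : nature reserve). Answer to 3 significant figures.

3.07

On the plate carrée, areal scale = h·k = 1 × sec φ, so true area = apparent × cos φ.
True area of sea: 280000 × cos(48.5°) = 280000 × 0.6626 = 185500 km².
True area of nature reserve: 67000 × cos(25.5°) = 67000 × 0.9026 = 60470 km².
Ratio = 185500 / 60470 ≈ 3.07.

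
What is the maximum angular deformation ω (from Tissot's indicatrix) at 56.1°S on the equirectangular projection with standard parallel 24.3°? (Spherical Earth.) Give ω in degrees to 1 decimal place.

27.9°

In the equirectangular projection with standard parallel φ₀ = 24.3° (x = Rλ cos φ₀, y = Rφ), meridians are true-scale (h = 1) and the parallel scale is k = cos φ₀ / cos φ.
At 56.1°: h = 1.000, k = 1.634; principal scales a = 1.634, b = 1.000.
sin(ω/2) = (a − b)/(a + b) = 0.6341/2.634 = 0.2407, so ω = 2 arcsin(0.2407) ≈ 27.9°.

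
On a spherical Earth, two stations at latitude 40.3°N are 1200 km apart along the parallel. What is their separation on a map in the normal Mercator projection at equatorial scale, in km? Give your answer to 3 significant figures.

Mercator is conformal, so the point scale is isotropic: h = k = sec φ = 1/cos φ.
Along the parallel, k = sec 40.3° = 1/0.7627 = 1.311.
Map distance = 1200 × 1.311 ≈ 1570 km.

1570 km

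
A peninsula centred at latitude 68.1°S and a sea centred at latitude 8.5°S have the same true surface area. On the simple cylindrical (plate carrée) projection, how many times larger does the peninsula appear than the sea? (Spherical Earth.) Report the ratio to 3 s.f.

2.65

Plate carrée maps x = Rλ, y = Rφ. The meridian scale is h = 1 and the parallel scale is k = 1/cos φ = sec φ.
Areal scale at 68.1°: h·k = 1.000 × 2.681 = 2.681.
Areal scale at 8.5°: h·k = 1.000 × 1.011 = 1.011.
Ratio = 2.681/1.011 ≈ 2.65.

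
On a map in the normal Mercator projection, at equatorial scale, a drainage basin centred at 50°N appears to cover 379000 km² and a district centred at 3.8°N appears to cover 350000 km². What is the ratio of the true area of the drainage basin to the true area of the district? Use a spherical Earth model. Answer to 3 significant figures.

0.449

On Mercator the areal scale is sec²φ, so true area = apparent × cos²φ.
True area of drainage basin: 379000 × cos²(50°) = 379000 × 0.4132 = 156600 km².
True area of district: 350000 × cos²(3.8°) = 350000 × 0.9956 = 348500 km².
Ratio = 156600 / 348500 ≈ 0.449.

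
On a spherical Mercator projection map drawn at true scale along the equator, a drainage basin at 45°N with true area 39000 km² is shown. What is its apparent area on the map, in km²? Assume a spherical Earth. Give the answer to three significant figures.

For Mercator, h = k = sec φ (a conformal cylindrical projection has a single point scale, 1/cos φ).
Areal scale = k² = sec²φ = 1/cos²(45°) = 1/0.7071² = 2.000.
Apparent area = 39000 × 2.000 ≈ 78000 km².

78000 km²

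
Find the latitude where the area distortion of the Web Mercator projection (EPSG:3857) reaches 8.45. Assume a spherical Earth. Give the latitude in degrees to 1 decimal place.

69.9°

Mercator areal scale is sec²φ.
sec²φ = 8.45  ⇒  cos²φ = 0.1183  ⇒  cos φ = 0.3440.
φ = arccos(0.3440) ≈ 69.9°.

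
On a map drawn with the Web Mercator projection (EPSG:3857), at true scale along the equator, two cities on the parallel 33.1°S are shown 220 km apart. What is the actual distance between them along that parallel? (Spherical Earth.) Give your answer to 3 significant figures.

The Mercator projection is conformal; its linear scale factor is the same in every direction and equals sec φ = 1/cos φ.
Along the parallel at 33.1°, map distances are exaggerated by k = sec 33.1° = 1.194.
True distance = 220 / 1.194 = 220 × cos 33.1° ≈ 184 km.

184 km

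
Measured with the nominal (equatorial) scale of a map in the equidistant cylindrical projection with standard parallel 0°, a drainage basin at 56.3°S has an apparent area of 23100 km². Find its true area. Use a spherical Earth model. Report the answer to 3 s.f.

For the equirectangular projection with φ₀ = 0 (plate carrée), h = 1 along meridians and k = sec φ along parallels.
Areal scale = h·k = 1 × sec φ; at 56.3°, h = 1.000, k = 1.802, so h·k = 1.802.
True area = apparent / (areal scale) = 23100 / 1.802 ≈ 12800 km².

12800 km²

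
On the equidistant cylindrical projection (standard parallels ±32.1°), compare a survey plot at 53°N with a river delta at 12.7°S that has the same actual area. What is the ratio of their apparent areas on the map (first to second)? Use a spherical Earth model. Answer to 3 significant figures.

1.62

With standard parallel φ₀ = 32.1°, the equirectangular projection gives x = Rλ cos φ₀, y = Rφ, so h = 1 and k = cos 32.1° / cos φ.
Areal scale at 53°: h·k = 1.000 × 1.408 = 1.408.
Areal scale at 12.7°: h·k = 1.000 × 0.8684 = 0.8684.
Ratio = 1.408/0.8684 ≈ 1.62.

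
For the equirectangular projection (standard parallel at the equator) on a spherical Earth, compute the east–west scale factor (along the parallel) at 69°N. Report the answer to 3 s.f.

2.79

Plate carrée maps x = Rλ, y = Rφ. The meridian scale is h = 1 and the parallel scale is k = 1/cos φ = sec φ.
k = 1/cos 69° = 1/0.3584 = 2.790.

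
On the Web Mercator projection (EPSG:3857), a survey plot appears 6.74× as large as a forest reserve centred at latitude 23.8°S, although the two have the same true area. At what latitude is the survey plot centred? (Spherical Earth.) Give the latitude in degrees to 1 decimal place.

69.4°

On Mercator, (apparent₁)/(apparent₂) = sec²φ₁ / sec²φ₂ when true areas are equal.
cos²φ₂ / cos²φ₁ = 6.74  ⇒  cos φ₁ = cos 23.8° / √6.74 = 0.9150/2.596 = 0.3524.
φ₁ = arccos(0.3524) ≈ 69.4°.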